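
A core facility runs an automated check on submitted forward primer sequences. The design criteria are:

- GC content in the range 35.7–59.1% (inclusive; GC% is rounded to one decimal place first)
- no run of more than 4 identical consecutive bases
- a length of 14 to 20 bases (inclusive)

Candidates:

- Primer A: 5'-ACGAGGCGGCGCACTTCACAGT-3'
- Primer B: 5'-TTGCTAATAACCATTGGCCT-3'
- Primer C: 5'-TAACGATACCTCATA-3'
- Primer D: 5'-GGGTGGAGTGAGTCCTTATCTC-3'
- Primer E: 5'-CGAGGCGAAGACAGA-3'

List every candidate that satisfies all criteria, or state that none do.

Primer B only.

Primer A (22 nt, A=5 T=3 G=7 C=7): GC 14/22 = 63.6%, outside 35.7–59.1% ✗; longest run = 2 ✓; length 22, outside 14–20 ✗ — fails.
Primer B (20 nt, A=5 T=7 G=3 C=5): GC 8/20 = 40.0% ✓; longest run = 2 ✓; length 20 ✓ — passes.
Primer C (15 nt, A=6 T=4 G=1 C=4): GC 5/15 = 33.3%, outside 35.7–59.1% ✗; longest run = 2 ✓; length 15 ✓ — fails.
Primer D (22 nt, A=3 T=7 G=8 C=4): GC 12/22 = 54.5% ✓; longest run = 3 ✓; length 22, outside 14–20 ✗ — fails.
Primer E (15 nt, A=6 T=0 G=6 C=3): GC 9/15 = 60.0%, outside 35.7–59.1% ✗; longest run = 2 ✓; length 15 ✓ — fails.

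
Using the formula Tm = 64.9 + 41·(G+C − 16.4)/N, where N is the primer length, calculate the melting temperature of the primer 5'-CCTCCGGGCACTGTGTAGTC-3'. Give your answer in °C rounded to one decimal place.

Base counts: A=2, T=5, G=6, C=7; G+C = 13, N = 20.
Tm = 64.9 + 41·(13 − 16.4)/20 = 64.9 + -139.40/20 = 57.9°C.

57.9°C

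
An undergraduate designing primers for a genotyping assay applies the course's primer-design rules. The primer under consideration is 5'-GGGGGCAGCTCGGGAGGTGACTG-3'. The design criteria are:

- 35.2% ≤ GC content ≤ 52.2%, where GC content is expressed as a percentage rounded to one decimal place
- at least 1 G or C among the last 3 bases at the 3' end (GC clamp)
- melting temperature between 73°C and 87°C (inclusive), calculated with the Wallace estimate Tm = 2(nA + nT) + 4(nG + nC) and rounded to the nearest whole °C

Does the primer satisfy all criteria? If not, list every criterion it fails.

Base counts: A=3, T=3, G=13, C=4 (length 23).
GC content: GC 17/23 = 73.9%, outside 35.2–52.2% ✗
GC clamp: 3' end CTG has 2 G/C ✓
Tm: Tm = 2·6 + 4·17 = 80°C ✓

Fails: GC content.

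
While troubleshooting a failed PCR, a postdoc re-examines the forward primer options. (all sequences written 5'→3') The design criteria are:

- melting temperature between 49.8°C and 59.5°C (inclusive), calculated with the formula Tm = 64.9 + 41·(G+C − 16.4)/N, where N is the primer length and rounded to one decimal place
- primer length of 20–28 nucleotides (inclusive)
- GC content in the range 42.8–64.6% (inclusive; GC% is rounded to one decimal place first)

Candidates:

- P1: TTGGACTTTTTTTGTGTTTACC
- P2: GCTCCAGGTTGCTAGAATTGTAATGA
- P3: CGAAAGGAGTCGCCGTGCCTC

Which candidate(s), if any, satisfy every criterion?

None of the candidates satisfy all criteria.

P1 (22 nt, A=2 T=13 G=4 C=3): Tm = 64.9 + 41·(7 − 16.4)/22 = 47.4°C, outside 49.8–59.5°C ✗; length 22 ✓; GC 7/22 = 31.8%, outside 42.8–64.6% ✗ — fails.
P2 (26 nt, A=7 T=8 G=7 C=4): Tm = 64.9 + 41·(11 − 16.4)/26 = 56.4°C ✓; length 26 ✓; GC 11/26 = 42.3%, outside 42.8–64.6% ✗ — fails.
P3 (21 nt, A=4 T=3 G=7 C=7): Tm = 64.9 + 41·(14 − 16.4)/21 = 60.2°C, outside 49.8–59.5°C ✗; length 21 ✓; GC 14/21 = 66.7%, outside 42.8–64.6% ✗ — fails.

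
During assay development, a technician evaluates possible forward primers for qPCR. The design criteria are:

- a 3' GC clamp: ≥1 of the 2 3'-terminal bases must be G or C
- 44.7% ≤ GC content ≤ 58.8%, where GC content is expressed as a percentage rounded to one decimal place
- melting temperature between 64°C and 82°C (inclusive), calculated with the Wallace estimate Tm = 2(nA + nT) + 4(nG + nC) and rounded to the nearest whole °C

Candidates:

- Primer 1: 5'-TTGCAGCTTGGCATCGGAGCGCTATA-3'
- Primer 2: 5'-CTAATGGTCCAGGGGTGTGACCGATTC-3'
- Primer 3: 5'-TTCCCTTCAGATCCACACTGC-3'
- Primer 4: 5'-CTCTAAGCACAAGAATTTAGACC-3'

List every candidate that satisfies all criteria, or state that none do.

Primer 1 (26 nt, A=5 T=7 G=8 C=6): 3' end TA has 0 G/C, need ≥1 ✗; GC 14/26 = 53.8% ✓; Tm = 2·12 + 4·14 = 80°C ✓ — fails.
Primer 2 (27 nt, A=5 T=7 G=9 C=6): 3' end TC has 1 G/C ✓; GC 15/27 = 55.6% ✓; Tm = 2·12 + 4·15 = 84°C, outside 64–82°C ✗ — fails.
Primer 3 (21 nt, A=4 T=6 G=2 C=9): 3' end GC has 2 G/C ✓; GC 11/21 = 52.4% ✓; Tm = 2·10 + 4·11 = 64°C ✓ — passes.
Primer 4 (23 nt, A=9 T=5 G=3 C=6): 3' end CC has 2 G/C ✓; GC 9/23 = 39.1%, outside 44.7–58.8% ✗; Tm = 2·14 + 4·9 = 64°C ✓ — fails.

Primer 3 only.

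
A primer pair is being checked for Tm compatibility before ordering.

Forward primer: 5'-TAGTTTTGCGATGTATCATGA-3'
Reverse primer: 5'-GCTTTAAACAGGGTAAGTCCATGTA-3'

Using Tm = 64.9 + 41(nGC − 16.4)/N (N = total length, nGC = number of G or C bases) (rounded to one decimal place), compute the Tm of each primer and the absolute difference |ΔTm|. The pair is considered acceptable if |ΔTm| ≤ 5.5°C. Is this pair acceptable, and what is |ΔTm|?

Forward: G+C = 7, N = 21 → Tm = 64.9 + 41·(7 − 16.4)/21 = 46.5°C.
Reverse: G+C = 10, N = 25 → Tm = 64.9 + 41·(10 − 16.4)/25 = 54.4°C.
|ΔTm| = |46.5 − 54.4| = 7.9°C, > 5.5°C.

|ΔTm| = 7.9°C; the pair is not acceptable.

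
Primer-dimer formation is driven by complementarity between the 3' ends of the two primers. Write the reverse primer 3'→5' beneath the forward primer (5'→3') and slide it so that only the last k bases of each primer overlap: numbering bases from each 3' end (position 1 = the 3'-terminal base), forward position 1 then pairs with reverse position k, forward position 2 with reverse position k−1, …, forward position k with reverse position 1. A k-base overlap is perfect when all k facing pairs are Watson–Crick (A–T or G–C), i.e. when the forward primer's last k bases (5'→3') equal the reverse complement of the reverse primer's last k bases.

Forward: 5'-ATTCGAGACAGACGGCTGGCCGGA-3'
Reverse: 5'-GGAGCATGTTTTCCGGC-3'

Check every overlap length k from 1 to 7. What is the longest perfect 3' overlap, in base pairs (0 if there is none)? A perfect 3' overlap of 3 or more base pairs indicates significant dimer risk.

Last 7 bases (5'→3') — forward …GGCCGGA, reverse …TTCCGGC.
Reverse complement of the reverse primer's last 7 bases: GCCGGAA; its first k bases are the reverse complement of the reverse primer's last k bases, so a perfect k-base overlap needs the forward primer's last k bases to equal them.
Comparing (forward last k vs required): k=1: A vs G ✗; k=2: GA vs GC ✗; k=3: GGA vs GCC ✗; k=4: CGGA vs GCCG ✗; k=5: CCGGA vs GCCGG ✗; k=6: GCCGGA vs GCCGGA ✓; k=7: GGCCGGA vs GCCGGAA ✗.
Only k = 6 is perfect, so the longest perfect 3' overlap is 6.

Longest perfect overlap: 6 complementary base pairs; significant dimer risk (threshold 3).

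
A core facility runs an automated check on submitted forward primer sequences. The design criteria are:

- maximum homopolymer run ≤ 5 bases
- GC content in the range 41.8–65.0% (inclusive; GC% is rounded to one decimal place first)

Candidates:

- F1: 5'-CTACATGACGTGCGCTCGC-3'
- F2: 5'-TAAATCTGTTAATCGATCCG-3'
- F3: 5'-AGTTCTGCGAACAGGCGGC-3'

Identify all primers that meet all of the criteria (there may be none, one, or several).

F1 (19 nt, A=3 T=4 G=5 C=7): longest run = 1 ✓; GC 12/19 = 63.2% ✓ — passes.
F2 (20 nt, A=6 T=7 G=3 C=4): longest run = 3 ✓; GC 7/20 = 35.0%, outside 41.8–65.0% ✗ — fails.
F3 (19 nt, A=4 T=3 G=7 C=5): longest run = 2 ✓; GC 12/19 = 63.2% ✓ — passes.

F1 and F3.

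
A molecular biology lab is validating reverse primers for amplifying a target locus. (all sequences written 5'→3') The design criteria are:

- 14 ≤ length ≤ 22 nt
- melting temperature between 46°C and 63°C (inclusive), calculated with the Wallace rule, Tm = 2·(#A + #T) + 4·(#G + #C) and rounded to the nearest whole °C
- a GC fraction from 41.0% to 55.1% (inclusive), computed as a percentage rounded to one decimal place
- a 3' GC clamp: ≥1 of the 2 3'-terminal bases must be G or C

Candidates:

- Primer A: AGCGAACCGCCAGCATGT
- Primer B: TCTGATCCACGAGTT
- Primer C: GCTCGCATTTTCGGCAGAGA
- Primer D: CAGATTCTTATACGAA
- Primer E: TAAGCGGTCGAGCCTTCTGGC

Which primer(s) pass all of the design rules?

Primer A (18 nt, A=5 T=2 G=5 C=6): length 18 ✓; Tm = 2·7 + 4·11 = 58°C ✓; GC 11/18 = 61.1%, outside 41.0–55.1% ✗; 3' end GT has 1 G/C ✓ — fails.
Primer B (15 nt, A=3 T=5 G=3 C=4): length 15 ✓; Tm = 2·8 + 4·7 = 44°C, outside 46–63°C ✗; GC 7/15 = 46.7% ✓; 3' end TT has 0 G/C, need ≥1 ✗ — fails.
Primer C (20 nt, A=4 T=5 G=6 C=5): length 20 ✓; Tm = 2·9 + 4·11 = 62°C ✓; GC 11/20 = 55.0% ✓; 3' end GA has 1 G/C ✓ — passes.
Primer D (16 nt, A=6 T=5 G=2 C=3): length 16 ✓; Tm = 2·11 + 4·5 = 42°C, outside 46–63°C ✗; GC 5/16 = 31.3%, outside 41.0–55.1% ✗; 3' end AA has 0 G/C, need ≥1 ✗ — fails.
Primer E (21 nt, A=3 T=5 G=7 C=6): length 21 ✓; Tm = 2·8 + 4·13 = 68°C, outside 46–63°C ✗; GC 13/21 = 61.9%, outside 41.0–55.1% ✗; 3' end GC has 2 G/C ✓ — fails.

Primer C only.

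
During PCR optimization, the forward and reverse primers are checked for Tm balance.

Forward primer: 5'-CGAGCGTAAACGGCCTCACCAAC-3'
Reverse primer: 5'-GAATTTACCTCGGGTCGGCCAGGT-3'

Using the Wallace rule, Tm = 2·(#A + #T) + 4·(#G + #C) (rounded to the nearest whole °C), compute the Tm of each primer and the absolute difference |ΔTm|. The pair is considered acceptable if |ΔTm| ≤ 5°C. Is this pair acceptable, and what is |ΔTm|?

|ΔTm| = 2°C; the pair is acceptable.

Forward: A=7 T=2 G=5 C=9 → Tm = 2·9 + 4·14 = 74°C.
Reverse: A=4 T=6 G=8 C=6 → Tm = 2·10 + 4·14 = 76°C.
|ΔTm| = |74 − 76| = 2°C, ≤ 5°C.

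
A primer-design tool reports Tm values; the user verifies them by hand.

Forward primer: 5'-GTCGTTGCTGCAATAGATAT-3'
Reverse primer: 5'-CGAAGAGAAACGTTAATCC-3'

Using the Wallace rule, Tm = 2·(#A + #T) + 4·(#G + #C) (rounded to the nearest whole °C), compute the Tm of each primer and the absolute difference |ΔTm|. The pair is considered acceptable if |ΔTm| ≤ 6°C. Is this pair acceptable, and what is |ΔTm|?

Forward: A=5 T=7 G=5 C=3 → Tm = 2·12 + 4·8 = 56°C.
Reverse: A=8 T=3 G=4 C=4 → Tm = 2·11 + 4·8 = 54°C.
|ΔTm| = |56 − 54| = 2°C, ≤ 6°C.

|ΔTm| = 2°C; the pair is acceptable.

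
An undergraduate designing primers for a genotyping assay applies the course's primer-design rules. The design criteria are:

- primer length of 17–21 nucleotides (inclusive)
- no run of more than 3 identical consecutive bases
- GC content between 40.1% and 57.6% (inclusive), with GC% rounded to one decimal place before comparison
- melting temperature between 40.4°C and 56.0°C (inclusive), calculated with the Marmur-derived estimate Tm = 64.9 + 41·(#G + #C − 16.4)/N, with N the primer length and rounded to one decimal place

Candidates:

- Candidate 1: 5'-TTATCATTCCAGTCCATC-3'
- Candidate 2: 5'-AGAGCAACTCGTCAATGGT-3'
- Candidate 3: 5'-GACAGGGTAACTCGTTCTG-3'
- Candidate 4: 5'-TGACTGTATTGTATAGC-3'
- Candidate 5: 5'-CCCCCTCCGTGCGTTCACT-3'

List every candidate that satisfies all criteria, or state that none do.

Candidate 2 and Candidate 3.

Candidate 1 (18 nt, A=4 T=7 G=1 C=6): length 18 ✓; longest run = 2 ✓; GC 7/18 = 38.9%, outside 40.1–57.6% ✗; Tm = 64.9 + 41·(7 − 16.4)/18 = 43.5°C ✓ — fails.
Candidate 2 (19 nt, A=6 T=4 G=5 C=4): length 19 ✓; longest run = 2 ✓; GC 9/19 = 47.4% ✓; Tm = 64.9 + 41·(9 − 16.4)/19 = 48.9°C ✓ — passes.
Candidate 3 (19 nt, A=4 T=5 G=6 C=4): length 19 ✓; longest run = 3 ✓; GC 10/19 = 52.6% ✓; Tm = 64.9 + 41·(10 − 16.4)/19 = 51.1°C ✓ — passes.
Candidate 4 (17 nt, A=4 T=7 G=4 C=2): length 17 ✓; longest run = 2 ✓; GC 6/17 = 35.3%, outside 40.1–57.6% ✗; Tm = 64.9 + 41·(6 − 16.4)/17 = 39.8°C, outside 40.4–56.0°C ✗ — fails.
Candidate 5 (19 nt, A=1 T=5 G=3 C=10): length 19 ✓; longest run = 5, exceeds 3 ✗; GC 13/19 = 68.4%, outside 40.1–57.6% ✗; Tm = 64.9 + 41·(13 − 16.4)/19 = 57.6°C, outside 40.4–56.0°C ✗ — fails.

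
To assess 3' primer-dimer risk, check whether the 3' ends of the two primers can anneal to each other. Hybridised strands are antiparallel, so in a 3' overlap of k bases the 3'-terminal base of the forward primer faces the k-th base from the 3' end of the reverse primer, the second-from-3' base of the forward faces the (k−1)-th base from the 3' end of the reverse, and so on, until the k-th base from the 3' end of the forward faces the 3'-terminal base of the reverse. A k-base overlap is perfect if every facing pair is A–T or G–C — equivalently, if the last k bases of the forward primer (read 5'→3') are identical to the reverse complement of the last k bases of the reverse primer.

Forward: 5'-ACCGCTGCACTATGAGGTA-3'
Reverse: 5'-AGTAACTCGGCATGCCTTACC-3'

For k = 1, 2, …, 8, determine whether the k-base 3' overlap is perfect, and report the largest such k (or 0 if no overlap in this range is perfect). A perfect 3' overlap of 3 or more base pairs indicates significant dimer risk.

Last 8 bases (5'→3') — forward …ATGAGGTA, reverse …GCCTTACC.
Reverse complement of the reverse primer's last 8 bases: GGTAAGGC; its first k bases are the reverse complement of the reverse primer's last k bases, so a perfect k-base overlap needs the forward primer's last k bases to equal them.
Comparing (forward last k vs required): k=1: A vs G ✗; k=2: TA vs GG ✗; k=3: GTA vs GGT ✗; k=4: GGTA vs GGTA ✓; k=5: AGGTA vs GGTAA ✗; k=6: GAGGTA vs GGTAAG ✗; k=7: TGAGGTA vs GGTAAGG ✗; k=8: ATGAGGTA vs GGTAAGGC ✗.
Only k = 4 is perfect, so the longest perfect 3' overlap is 4.

Longest perfect overlap: 4 complementary base pairs; significant dimer risk (threshold 3).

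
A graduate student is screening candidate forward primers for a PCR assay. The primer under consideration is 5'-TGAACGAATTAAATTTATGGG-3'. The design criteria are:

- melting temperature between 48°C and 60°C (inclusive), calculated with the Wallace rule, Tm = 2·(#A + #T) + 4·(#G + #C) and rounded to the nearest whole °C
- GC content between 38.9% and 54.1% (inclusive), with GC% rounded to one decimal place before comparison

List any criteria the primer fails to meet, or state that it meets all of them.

Fails: GC content.

Base counts: A=8, T=7, G=5, C=1 (length 21).
Tm: Tm = 2·15 + 4·6 = 54°C ✓
GC content: GC 6/21 = 28.6%, outside 38.9–54.1% ✗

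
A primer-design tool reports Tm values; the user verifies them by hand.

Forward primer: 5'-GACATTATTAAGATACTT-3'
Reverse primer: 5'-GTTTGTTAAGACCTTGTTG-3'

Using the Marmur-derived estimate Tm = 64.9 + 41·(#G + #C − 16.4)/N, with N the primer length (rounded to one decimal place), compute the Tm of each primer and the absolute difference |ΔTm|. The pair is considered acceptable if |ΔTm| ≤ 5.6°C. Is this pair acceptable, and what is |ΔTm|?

|ΔTm| = 7.9°C; the pair is not acceptable.

Forward: G+C = 4, N = 18 → Tm = 64.9 + 41·(4 − 16.4)/18 = 36.7°C.
Reverse: G+C = 7, N = 19 → Tm = 64.9 + 41·(7 − 16.4)/19 = 44.6°C.
|ΔTm| = |36.7 − 44.6| = 7.9°C, > 5.6°C.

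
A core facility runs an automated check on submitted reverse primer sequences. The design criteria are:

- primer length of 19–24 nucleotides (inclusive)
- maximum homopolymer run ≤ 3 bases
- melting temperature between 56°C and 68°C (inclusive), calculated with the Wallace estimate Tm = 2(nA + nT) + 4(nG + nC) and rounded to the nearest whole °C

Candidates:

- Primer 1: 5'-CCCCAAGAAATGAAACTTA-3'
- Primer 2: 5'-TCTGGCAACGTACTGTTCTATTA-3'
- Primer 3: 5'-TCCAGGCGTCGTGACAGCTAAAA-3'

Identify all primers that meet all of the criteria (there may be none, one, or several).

Primer 1 (19 nt, A=9 T=3 G=2 C=5): length 19 ✓; longest run = 4, exceeds 3 ✗; Tm = 2·12 + 4·7 = 52°C, outside 56–68°C ✗ — fails.
Primer 2 (23 nt, A=5 T=9 G=4 C=5): length 23 ✓; longest run = 2 ✓; Tm = 2·14 + 4·9 = 64°C ✓ — passes.
Primer 3 (23 nt, A=7 T=4 G=6 C=6): length 23 ✓; longest run = 4, exceeds 3 ✗; Tm = 2·11 + 4·12 = 70°C, outside 56–68°C ✗ — fails.

Primer 2 only.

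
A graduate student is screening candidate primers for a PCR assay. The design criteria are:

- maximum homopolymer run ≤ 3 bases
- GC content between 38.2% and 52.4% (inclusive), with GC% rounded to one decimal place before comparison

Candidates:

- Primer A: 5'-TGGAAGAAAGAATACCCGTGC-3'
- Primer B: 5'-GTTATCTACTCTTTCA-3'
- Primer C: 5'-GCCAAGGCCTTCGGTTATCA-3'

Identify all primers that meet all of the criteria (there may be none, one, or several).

Primer A only.

Primer A (21 nt, A=8 T=3 G=6 C=4): longest run = 3 ✓; GC 10/21 = 47.6% ✓ — passes.
Primer B (16 nt, A=3 T=8 G=1 C=4): longest run = 3 ✓; GC 5/16 = 31.3%, outside 38.2–52.4% ✗ — fails.
Primer C (20 nt, A=4 T=5 G=5 C=6): longest run = 2 ✓; GC 11/20 = 55.0%, outside 38.2–52.4% ✗ — fails.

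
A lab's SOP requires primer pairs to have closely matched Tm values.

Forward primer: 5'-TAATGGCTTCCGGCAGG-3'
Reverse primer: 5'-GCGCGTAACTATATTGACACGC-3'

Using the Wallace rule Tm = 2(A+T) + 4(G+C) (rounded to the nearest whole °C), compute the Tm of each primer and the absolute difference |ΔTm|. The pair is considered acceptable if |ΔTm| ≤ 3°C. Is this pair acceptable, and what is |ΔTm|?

|ΔTm| = 12°C; the pair is not acceptable.

Forward: A=3 T=4 G=6 C=4 → Tm = 2·7 + 4·10 = 54°C.
Reverse: A=6 T=5 G=5 C=6 → Tm = 2·11 + 4·11 = 66°C.
|ΔTm| = |54 − 66| = 12°C, > 3°C.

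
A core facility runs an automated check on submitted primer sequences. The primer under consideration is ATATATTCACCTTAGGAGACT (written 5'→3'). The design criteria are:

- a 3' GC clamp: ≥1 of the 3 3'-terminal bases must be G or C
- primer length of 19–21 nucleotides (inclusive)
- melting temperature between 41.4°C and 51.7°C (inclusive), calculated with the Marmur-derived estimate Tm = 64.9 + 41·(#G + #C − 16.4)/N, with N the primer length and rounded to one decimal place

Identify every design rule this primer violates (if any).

Meets all criteria.

Base counts: A=7, T=7, G=3, C=4 (length 21).
GC clamp: 3' end ACT has 1 G/C ✓
length: length 21 ✓
Tm: Tm = 64.9 + 41·(7 − 16.4)/21 = 46.5°C ✓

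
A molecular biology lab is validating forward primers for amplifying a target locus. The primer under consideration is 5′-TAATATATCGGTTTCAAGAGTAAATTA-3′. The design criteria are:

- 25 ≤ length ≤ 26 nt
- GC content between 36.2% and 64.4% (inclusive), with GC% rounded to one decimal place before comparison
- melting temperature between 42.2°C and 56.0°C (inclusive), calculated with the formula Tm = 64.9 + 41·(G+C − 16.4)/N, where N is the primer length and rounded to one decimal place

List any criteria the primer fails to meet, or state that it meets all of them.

Fails: length, GC content.

Base counts: A=11, T=10, G=4, C=2 (length 27).
length: length 27, outside 25–26 ✗
GC content: GC 6/27 = 22.2%, outside 36.2–64.4% ✗
Tm: Tm = 64.9 + 41·(6 − 16.4)/27 = 49.1°C ✓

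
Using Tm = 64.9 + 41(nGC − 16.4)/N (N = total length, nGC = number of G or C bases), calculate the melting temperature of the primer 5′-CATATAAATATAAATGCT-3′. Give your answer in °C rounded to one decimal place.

34.4°C

Base counts: A=9, T=6, G=1, C=2; G+C = 3, N = 18.
Tm = 64.9 + 41·(3 − 16.4)/18 = 64.9 + -549.40/18 = 34.4°C.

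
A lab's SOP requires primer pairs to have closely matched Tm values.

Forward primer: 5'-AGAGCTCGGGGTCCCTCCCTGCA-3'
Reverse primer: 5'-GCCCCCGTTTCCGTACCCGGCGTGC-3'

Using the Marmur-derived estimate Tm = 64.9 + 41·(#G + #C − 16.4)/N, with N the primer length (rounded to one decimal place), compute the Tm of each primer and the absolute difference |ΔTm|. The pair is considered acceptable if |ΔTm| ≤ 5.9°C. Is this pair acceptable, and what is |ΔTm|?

|ΔTm| = 5.0°C; the pair is acceptable.

Forward: G+C = 16, N = 23 → Tm = 64.9 + 41·(16 − 16.4)/23 = 64.2°C.
Reverse: G+C = 19, N = 25 → Tm = 64.9 + 41·(19 − 16.4)/25 = 69.2°C.
|ΔTm| = |64.2 − 69.2| = 5.0°C, ≤ 5.9°C.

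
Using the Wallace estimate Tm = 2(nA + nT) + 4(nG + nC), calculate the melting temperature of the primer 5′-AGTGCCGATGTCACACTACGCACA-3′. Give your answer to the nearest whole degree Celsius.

74°C

Base counts: A=7, T=4, G=5, C=8 (length 24).
Tm = 2·(7+4) + 4·(5+8) = 2·11 + 4·13 = 22 + 52 = 74°C.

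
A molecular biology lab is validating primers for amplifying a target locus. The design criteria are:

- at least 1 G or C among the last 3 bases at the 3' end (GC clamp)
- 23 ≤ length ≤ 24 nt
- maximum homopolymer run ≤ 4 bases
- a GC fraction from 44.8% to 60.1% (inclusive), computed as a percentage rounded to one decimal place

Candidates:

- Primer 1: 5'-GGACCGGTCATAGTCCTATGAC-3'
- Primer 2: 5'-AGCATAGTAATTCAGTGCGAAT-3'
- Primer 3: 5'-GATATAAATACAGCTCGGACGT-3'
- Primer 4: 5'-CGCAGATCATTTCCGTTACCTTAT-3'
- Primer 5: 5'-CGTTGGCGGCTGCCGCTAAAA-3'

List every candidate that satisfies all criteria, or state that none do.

Primer 1 (22 nt, A=5 T=5 G=6 C=6): 3' end GAC has 2 G/C ✓; length 22, outside 23–24 ✗; longest run = 2 ✓; GC 12/22 = 54.5% ✓ — fails.
Primer 2 (22 nt, A=8 T=6 G=5 C=3): 3' end AAT has 0 G/C, need ≥1 ✗; length 22, outside 23–24 ✗; longest run = 2 ✓; GC 8/22 = 36.4%, outside 44.8–60.1% ✗ — fails.
Primer 3 (22 nt, A=8 T=5 G=5 C=4): 3' end CGT has 2 G/C ✓; length 22, outside 23–24 ✗; longest run = 3 ✓; GC 9/22 = 40.9%, outside 44.8–60.1% ✗ — fails.
Primer 4 (24 nt, A=5 T=9 G=3 C=7): 3' end TAT has 0 G/C, need ≥1 ✗; length 24 ✓; longest run = 3 ✓; GC 10/24 = 41.7%, outside 44.8–60.1% ✗ — fails.
Primer 5 (21 nt, A=4 T=4 G=7 C=6): 3' end AAA has 0 G/C, need ≥1 ✗; length 21, outside 23–24 ✗; longest run = 4 ✓; GC 13/21 = 61.9%, outside 44.8–60.1% ✗ — fails.

None of the candidates satisfy all criteria.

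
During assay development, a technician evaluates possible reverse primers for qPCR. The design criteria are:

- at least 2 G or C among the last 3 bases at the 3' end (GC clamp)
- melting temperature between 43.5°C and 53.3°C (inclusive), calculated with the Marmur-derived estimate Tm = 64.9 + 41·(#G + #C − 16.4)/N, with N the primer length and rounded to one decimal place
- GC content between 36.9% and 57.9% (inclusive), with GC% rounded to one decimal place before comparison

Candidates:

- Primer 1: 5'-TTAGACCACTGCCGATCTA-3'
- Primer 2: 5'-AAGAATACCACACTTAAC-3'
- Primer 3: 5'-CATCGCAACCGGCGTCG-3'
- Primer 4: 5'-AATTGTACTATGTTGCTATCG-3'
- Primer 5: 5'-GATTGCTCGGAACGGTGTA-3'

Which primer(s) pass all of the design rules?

None of the candidates satisfy all criteria.

Primer 1 (19 nt, A=5 T=5 G=3 C=6): 3' end CTA has 1 G/C, need ≥2 ✗; Tm = 64.9 + 41·(9 − 16.4)/19 = 48.9°C ✓; GC 9/19 = 47.4% ✓ — fails.
Primer 2 (18 nt, A=9 T=3 G=1 C=5): 3' end AAC has 1 G/C, need ≥2 ✗; Tm = 64.9 + 41·(6 − 16.4)/18 = 41.2°C, outside 43.5–53.3°C ✗; GC 6/18 = 33.3%, outside 36.9–57.9% ✗ — fails.
Primer 3 (17 nt, A=3 T=2 G=5 C=7): 3' end TCG has 2 G/C ✓; Tm = 64.9 + 41·(12 − 16.4)/17 = 54.3°C, outside 43.5–53.3°C ✗; GC 12/17 = 70.6%, outside 36.9–57.9% ✗ — fails.
Primer 4 (21 nt, A=5 T=9 G=4 C=3): 3' end TCG has 2 G/C ✓; Tm = 64.9 + 41·(7 − 16.4)/21 = 46.5°C ✓; GC 7/21 = 33.3%, outside 36.9–57.9% ✗ — fails.
Primer 5 (19 nt, A=4 T=5 G=7 C=3): 3' end GTA has 1 G/C, need ≥2 ✗; Tm = 64.9 + 41·(10 − 16.4)/19 = 51.1°C ✓; GC 10/19 = 52.6% ✓ — fails.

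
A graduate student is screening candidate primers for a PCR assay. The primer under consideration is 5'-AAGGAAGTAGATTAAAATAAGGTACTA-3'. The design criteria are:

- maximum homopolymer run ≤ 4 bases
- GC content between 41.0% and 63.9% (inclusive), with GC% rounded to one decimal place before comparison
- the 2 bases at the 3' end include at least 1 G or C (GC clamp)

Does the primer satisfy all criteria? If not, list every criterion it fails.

Base counts: A=14, T=6, G=6, C=1 (length 27).
homopolymer run: longest run = 4 ✓
GC content: GC 7/27 = 25.9%, outside 41.0–63.9% ✗
GC clamp: 3' end TA has 0 G/C, need ≥1 ✗

Fails: GC content, GC clamp.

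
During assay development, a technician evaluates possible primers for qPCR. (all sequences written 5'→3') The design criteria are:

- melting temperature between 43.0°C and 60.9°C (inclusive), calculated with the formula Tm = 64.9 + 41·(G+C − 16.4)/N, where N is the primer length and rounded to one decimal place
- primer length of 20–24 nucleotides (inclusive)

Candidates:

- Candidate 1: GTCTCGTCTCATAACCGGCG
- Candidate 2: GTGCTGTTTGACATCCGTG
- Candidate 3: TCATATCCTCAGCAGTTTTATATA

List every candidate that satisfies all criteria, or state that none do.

Candidate 1 and Candidate 3.

Candidate 1 (20 nt, A=3 T=5 G=5 C=7): Tm = 64.9 + 41·(12 − 16.4)/20 = 55.9°C ✓; length 20 ✓ — passes.
Candidate 2 (19 nt, A=2 T=7 G=6 C=4): Tm = 64.9 + 41·(10 − 16.4)/19 = 51.1°C ✓; length 19, outside 20–24 ✗ — fails.
Candidate 3 (24 nt, A=7 T=10 G=2 C=5): Tm = 64.9 + 41·(7 − 16.4)/24 = 48.8°C ✓; length 24 ✓ — passes.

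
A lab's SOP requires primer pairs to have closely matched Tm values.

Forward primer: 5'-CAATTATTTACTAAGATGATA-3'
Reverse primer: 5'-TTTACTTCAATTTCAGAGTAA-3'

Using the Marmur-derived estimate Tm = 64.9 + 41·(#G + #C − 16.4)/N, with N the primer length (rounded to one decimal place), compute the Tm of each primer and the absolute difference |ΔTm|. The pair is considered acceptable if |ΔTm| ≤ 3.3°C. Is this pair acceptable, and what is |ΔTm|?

Forward: G+C = 4, N = 21 → Tm = 64.9 + 41·(4 − 16.4)/21 = 40.7°C.
Reverse: G+C = 5, N = 21 → Tm = 64.9 + 41·(5 − 16.4)/21 = 42.6°C.
|ΔTm| = |40.7 − 42.6| = 1.9°C, ≤ 3.3°C.

|ΔTm| = 1.9°C; the pair is acceptable.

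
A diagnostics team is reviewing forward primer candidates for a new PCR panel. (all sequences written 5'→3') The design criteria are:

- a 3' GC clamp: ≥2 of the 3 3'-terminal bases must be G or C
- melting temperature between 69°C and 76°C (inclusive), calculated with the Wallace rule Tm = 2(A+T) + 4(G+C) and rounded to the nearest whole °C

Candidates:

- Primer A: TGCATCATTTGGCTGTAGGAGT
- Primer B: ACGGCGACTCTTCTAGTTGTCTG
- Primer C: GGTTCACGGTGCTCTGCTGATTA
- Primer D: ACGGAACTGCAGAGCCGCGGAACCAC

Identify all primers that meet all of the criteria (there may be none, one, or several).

Primer A (22 nt, A=4 T=8 G=7 C=3): 3' end AGT has 1 G/C, need ≥2 ✗; Tm = 2·12 + 4·10 = 64°C, outside 69–76°C ✗ — fails.
Primer B (23 nt, A=3 T=8 G=6 C=6): 3' end CTG has 2 G/C ✓; Tm = 2·11 + 4·12 = 70°C ✓ — passes.
Primer C (23 nt, A=3 T=8 G=7 C=5): 3' end TTA has 0 G/C, need ≥2 ✗; Tm = 2·11 + 4·12 = 70°C ✓ — fails.
Primer D (26 nt, A=8 T=1 G=8 C=9): 3' end CAC has 2 G/C ✓; Tm = 2·9 + 4·17 = 86°C, outside 69–76°C ✗ — fails.

Primer B only.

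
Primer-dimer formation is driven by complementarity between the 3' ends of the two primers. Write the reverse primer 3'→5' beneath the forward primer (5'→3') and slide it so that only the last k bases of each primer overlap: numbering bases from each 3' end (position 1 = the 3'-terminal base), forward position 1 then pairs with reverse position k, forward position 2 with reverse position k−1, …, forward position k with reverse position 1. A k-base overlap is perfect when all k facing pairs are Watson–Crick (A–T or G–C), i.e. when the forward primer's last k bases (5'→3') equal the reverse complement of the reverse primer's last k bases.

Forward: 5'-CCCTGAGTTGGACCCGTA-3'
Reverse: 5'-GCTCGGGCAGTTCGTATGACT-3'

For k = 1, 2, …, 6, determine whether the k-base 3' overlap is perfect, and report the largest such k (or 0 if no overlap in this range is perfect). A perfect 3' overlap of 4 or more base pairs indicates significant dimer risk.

Last 6 bases (5'→3') — forward …CCCGTA, reverse …ATGACT.
Reverse complement of the reverse primer's last 6 bases: AGTCAT; its first k bases are the reverse complement of the reverse primer's last k bases, so a perfect k-base overlap needs the forward primer's last k bases to equal them.
Comparing (forward last k vs required): k=1: A vs A ✓; k=2: TA vs AG ✗; k=3: GTA vs AGT ✗; k=4: CGTA vs AGTC ✗; k=5: CCGTA vs AGTCA ✗; k=6: CCCGTA vs AGTCAT ✗.
Only k = 1 is perfect, so the longest perfect 3' overlap is 1.

Longest perfect overlap: 1 complementary base pair; below the dimer-risk threshold (threshold 4).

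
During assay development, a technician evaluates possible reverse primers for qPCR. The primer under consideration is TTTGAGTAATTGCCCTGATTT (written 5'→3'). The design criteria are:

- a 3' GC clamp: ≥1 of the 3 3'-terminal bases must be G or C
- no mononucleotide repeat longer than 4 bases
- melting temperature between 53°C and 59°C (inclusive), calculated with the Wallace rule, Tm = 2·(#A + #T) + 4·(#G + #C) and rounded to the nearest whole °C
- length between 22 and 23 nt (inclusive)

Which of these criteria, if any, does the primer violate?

Base counts: A=4, T=10, G=4, C=3 (length 21).
GC clamp: 3' end TTT has 0 G/C, need ≥1 ✗
homopolymer run: longest run = 3 ✓
Tm: Tm = 2·14 + 4·7 = 56°C ✓
length: length 21, outside 22–23 ✗

Fails: GC clamp, length.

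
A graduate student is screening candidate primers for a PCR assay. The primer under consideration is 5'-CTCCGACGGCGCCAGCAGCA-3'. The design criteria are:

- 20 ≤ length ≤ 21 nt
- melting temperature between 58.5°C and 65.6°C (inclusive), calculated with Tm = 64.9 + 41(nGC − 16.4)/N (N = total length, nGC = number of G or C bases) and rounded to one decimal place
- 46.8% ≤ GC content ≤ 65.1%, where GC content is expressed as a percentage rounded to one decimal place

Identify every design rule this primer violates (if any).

Base counts: A=4, T=1, G=6, C=9 (length 20).
length: length 20 ✓
Tm: Tm = 64.9 + 41·(15 − 16.4)/20 = 62.0°C ✓
GC content: GC 15/20 = 75.0%, outside 46.8–65.1% ✗

Fails: GC content.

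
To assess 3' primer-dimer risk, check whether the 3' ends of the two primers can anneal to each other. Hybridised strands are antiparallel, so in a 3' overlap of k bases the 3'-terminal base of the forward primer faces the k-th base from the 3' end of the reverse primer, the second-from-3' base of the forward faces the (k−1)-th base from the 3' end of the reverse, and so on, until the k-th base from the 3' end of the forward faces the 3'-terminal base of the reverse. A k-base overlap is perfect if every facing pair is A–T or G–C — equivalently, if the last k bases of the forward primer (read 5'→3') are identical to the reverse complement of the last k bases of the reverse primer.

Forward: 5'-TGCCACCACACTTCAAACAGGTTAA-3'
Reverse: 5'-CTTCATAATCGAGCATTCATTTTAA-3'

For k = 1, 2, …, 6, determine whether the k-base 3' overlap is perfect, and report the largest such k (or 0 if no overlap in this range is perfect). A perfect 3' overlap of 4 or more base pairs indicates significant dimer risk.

Last 6 bases (5'→3') — forward …GGTTAA, reverse …TTTTAA.
Reverse complement of the reverse primer's last 6 bases: TTAAAA; its first k bases are the reverse complement of the reverse primer's last k bases, so a perfect k-base overlap needs the forward primer's last k bases to equal them.
Comparing (forward last k vs required): k=1: A vs T ✗; k=2: AA vs TT ✗; k=3: TAA vs TTA ✗; k=4: TTAA vs TTAA ✓; k=5: GTTAA vs TTAAA ✗; k=6: GGTTAA vs TTAAAA ✗.
Only k = 4 is perfect, so the longest perfect 3' overlap is 4.

Longest perfect overlap: 4 complementary base pairs; significant dimer risk (threshold 4).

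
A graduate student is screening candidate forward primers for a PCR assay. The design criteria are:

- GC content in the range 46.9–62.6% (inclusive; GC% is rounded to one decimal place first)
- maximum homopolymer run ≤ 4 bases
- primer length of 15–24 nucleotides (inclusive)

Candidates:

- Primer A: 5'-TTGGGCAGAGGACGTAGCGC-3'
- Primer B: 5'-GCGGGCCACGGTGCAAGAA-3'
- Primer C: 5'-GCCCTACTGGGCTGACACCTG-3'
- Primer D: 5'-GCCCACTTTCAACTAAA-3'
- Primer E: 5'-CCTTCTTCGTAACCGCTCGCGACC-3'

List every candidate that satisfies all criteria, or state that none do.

Primer A (20 nt, A=4 T=3 G=9 C=4): GC 13/20 = 65.0%, outside 46.9–62.6% ✗; longest run = 3 ✓; length 20 ✓ — fails.
Primer B (19 nt, A=5 T=1 G=8 C=5): GC 13/19 = 68.4%, outside 46.9–62.6% ✗; longest run = 3 ✓; length 19 ✓ — fails.
Primer C (21 nt, A=3 T=4 G=6 C=8): GC 14/21 = 66.7%, outside 46.9–62.6% ✗; longest run = 3 ✓; length 21 ✓ — fails.
Primer D (17 nt, A=6 T=4 G=1 C=6): GC 7/17 = 41.2%, outside 46.9–62.6% ✗; longest run = 3 ✓; length 17 ✓ — fails.
Primer E (24 nt, A=3 T=6 G=4 C=11): GC 15/24 = 62.5% ✓; longest run = 2 ✓; length 24 ✓ — passes.

Primer E only.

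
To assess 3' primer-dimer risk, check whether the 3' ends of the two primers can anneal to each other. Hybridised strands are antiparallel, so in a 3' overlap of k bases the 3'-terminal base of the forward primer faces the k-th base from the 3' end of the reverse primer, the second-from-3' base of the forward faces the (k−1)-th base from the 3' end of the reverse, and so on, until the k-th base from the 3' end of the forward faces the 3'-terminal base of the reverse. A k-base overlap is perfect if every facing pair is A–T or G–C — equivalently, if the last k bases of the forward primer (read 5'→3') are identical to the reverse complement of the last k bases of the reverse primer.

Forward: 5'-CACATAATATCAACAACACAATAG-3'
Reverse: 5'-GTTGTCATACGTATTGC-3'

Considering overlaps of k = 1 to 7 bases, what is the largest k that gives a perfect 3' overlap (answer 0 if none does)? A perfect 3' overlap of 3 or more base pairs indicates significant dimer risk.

Last 7 bases (5'→3') — forward …ACAATAG, reverse …GTATTGC.
Reverse complement of the reverse primer's last 7 bases: GCAATAC; its first k bases are the reverse complement of the reverse primer's last k bases, so a perfect k-base overlap needs the forward primer's last k bases to equal them.
Comparing (forward last k vs required): k=1: G vs G ✓; k=2: AG vs GC ✗; k=3: TAG vs GCA ✗; k=4: ATAG vs GCAA ✗; k=5: AATAG vs GCAAT ✗; k=6: CAATAG vs GCAATA ✗; k=7: ACAATAG vs GCAATAC ✗.
Only k = 1 is perfect, so the longest perfect 3' overlap is 1.

Longest perfect overlap: 1 complementary base pair; below the dimer-risk threshold (threshold 3).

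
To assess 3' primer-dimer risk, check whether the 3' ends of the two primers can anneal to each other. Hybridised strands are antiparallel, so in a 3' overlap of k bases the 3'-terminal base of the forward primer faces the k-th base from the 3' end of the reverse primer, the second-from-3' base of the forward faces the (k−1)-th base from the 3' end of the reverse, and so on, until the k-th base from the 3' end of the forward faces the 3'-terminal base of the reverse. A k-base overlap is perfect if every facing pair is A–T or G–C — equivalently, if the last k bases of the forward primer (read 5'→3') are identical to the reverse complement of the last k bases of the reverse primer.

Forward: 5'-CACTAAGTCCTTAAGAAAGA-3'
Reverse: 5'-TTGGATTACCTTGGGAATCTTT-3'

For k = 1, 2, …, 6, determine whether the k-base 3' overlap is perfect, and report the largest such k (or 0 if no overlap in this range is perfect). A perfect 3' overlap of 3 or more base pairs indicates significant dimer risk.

Last 6 bases (5'→3') — forward …GAAAGA, reverse …ATCTTT.
Reverse complement of the reverse primer's last 6 bases: AAAGAT; its first k bases are the reverse complement of the reverse primer's last k bases, so a perfect k-base overlap needs the forward primer's last k bases to equal them.
Comparing (forward last k vs required): k=1: A vs A ✓; k=2: GA vs AA ✗; k=3: AGA vs AAA ✗; k=4: AAGA vs AAAG ✗; k=5: AAAGA vs AAAGA ✓; k=6: GAAAGA vs AAAGAT ✗.
Perfect overlaps at k = 1, 5; the largest is 5.

Longest perfect overlap: 5 complementary base pairs; significant dimer risk (threshold 3).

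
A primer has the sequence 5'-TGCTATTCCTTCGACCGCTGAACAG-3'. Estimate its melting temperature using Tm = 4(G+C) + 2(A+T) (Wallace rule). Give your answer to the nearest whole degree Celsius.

Base counts: A=5, T=7, G=5, C=8 (length 25).
Tm = 2·(5+7) + 4·(5+8) = 2·12 + 4·13 = 24 + 52 = 76°C.

76°C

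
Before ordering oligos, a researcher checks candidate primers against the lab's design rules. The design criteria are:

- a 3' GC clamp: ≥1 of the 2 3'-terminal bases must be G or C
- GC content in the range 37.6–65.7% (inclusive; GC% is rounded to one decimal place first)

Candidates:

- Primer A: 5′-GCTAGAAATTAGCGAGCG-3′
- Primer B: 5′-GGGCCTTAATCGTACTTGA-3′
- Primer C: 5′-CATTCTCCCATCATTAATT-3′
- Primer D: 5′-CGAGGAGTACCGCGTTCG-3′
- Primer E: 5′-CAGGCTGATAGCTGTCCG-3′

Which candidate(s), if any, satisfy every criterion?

Primer A (18 nt, A=6 T=3 G=6 C=3): 3' end CG has 2 G/C ✓; GC 9/18 = 50.0% ✓ — passes.
Primer B (19 nt, A=4 T=6 G=5 C=4): 3' end GA has 1 G/C ✓; GC 9/19 = 47.4% ✓ — passes.
Primer C (19 nt, A=5 T=8 G=0 C=6): 3' end TT has 0 G/C, need ≥1 ✗; GC 6/19 = 31.6%, outside 37.6–65.7% ✗ — fails.
Primer D (18 nt, A=3 T=3 G=7 C=5): 3' end CG has 2 G/C ✓; GC 12/18 = 66.7%, outside 37.6–65.7% ✗ — fails.
Primer E (18 nt, A=3 T=4 G=6 C=5): 3' end CG has 2 G/C ✓; GC 11/18 = 61.1% ✓ — passes.

Primer A, Primer B and Primer E.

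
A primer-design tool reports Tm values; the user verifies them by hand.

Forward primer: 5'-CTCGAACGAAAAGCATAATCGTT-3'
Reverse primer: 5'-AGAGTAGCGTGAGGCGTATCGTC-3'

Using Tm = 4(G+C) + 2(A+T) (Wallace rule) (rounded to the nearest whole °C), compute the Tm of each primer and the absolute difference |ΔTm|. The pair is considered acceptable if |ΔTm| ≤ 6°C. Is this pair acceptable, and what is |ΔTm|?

Forward: A=9 T=5 G=4 C=5 → Tm = 2·14 + 4·9 = 64°C.
Reverse: A=5 T=5 G=9 C=4 → Tm = 2·10 + 4·13 = 72°C.
|ΔTm| = |64 − 72| = 8°C, > 6°C.

|ΔTm| = 8°C; the pair is not acceptable.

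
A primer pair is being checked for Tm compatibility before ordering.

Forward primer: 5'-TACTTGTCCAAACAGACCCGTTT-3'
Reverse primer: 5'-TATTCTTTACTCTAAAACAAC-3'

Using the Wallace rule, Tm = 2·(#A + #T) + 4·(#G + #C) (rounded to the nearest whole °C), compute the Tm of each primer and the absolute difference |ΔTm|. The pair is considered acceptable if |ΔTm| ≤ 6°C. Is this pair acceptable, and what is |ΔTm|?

Forward: A=6 T=7 G=3 C=7 → Tm = 2·13 + 4·10 = 66°C.
Reverse: A=8 T=8 G=0 C=5 → Tm = 2·16 + 4·5 = 52°C.
|ΔTm| = |66 − 52| = 14°C, > 6°C.

|ΔTm| = 14°C; the pair is not acceptable.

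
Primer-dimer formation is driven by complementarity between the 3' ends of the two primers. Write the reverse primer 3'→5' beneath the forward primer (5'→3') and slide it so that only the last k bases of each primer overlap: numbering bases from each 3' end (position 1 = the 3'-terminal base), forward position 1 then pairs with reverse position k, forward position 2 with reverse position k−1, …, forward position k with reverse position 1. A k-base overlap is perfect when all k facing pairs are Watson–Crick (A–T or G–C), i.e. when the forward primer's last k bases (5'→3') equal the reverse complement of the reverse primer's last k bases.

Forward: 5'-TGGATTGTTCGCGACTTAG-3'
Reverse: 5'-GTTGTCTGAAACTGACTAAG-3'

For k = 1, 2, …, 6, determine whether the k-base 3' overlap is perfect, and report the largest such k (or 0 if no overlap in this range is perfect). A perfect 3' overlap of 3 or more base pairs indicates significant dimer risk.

Last 6 bases (5'→3') — forward …ACTTAG, reverse …ACTAAG.
Reverse complement of the reverse primer's last 6 bases: CTTAGT; its first k bases are the reverse complement of the reverse primer's last k bases, so a perfect k-base overlap needs the forward primer's last k bases to equal them.
Comparing (forward last k vs required): k=1: G vs C ✗; k=2: AG vs CT ✗; k=3: TAG vs CTT ✗; k=4: TTAG vs CTTA ✗; k=5: CTTAG vs CTTAG ✓; k=6: ACTTAG vs CTTAGT ✗.
Only k = 5 is perfect, so the longest perfect 3' overlap is 5.

Longest perfect overlap: 5 complementary base pairs; significant dimer risk (threshold 3).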